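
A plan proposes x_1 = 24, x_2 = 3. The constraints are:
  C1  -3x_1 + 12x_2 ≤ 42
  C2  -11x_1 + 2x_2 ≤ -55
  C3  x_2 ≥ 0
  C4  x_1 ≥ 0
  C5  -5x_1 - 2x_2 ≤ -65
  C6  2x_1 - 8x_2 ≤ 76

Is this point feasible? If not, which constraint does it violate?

C1: -36 ≤ 42 ✓
C2: -258 ≤ -55 ✓
C3: 3 ≥ 0 ✓
C4: 24 ≥ 0 ✓
C5: -126 ≤ -65 ✓
C6: 24 ≤ 76 ✓

feasible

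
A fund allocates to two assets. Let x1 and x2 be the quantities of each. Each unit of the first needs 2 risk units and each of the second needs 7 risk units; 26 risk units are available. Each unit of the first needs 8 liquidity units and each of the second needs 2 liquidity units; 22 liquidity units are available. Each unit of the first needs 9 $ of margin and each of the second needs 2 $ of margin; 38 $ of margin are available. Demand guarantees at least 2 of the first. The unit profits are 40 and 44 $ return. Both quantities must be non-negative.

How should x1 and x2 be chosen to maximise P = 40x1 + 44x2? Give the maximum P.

x1 = 2, x2 = 3, maximum P = 212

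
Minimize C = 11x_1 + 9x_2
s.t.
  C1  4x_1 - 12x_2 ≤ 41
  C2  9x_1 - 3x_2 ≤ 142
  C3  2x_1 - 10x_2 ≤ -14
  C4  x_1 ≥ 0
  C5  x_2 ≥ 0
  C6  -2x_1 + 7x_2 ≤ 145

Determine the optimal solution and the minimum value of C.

x_1 = 0, x_2 = 7/5, minimum C = 63/5

Extreme points and C = 11x_1 + 9x_2:
  (731/42, 205/42) → C = 4943/21
  (1429/57, 1589/57) → C = 1580/3
  (0, 7/5) → C = 63/5
  (0, 145/7) → C = 1305/7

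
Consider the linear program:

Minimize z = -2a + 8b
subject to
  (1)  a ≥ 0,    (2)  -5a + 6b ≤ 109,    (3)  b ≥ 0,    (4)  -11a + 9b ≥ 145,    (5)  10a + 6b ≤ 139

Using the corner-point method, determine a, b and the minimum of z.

Vertices and z = -2a + 8b:
  (0, 109/6) → z = 436/3
  (0, 145/9) → z = 1160/9
  (2, 119/6) → z = 464/3
  (127/52, 993/52) → z = 3845/26

The optimum lies where a = 0 and -11a + 9b = 145.
Solving simultaneously gives a = 0, b = 145/9.

a = 0, b = 145/9, minimum z = 1160/9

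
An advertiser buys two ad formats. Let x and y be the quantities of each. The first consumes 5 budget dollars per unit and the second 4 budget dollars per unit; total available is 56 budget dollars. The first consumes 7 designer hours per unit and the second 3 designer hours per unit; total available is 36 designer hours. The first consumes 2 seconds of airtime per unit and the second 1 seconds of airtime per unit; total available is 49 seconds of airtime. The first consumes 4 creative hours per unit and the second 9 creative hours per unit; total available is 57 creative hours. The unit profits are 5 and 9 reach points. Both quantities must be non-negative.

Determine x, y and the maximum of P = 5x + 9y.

Feasible corners and P = 5x + 9y:
  (0, 0) → P = 0
  (0, 19/3) → P = 57
  (36/7, 0) → P = 180/7
  (3, 5) → P = 60

The binding constraints are 7x + 3y = 36 and 4x + 9y = 57.
Solving simultaneously gives x = 3, y = 5.

x = 3, y = 5, maximum P = 60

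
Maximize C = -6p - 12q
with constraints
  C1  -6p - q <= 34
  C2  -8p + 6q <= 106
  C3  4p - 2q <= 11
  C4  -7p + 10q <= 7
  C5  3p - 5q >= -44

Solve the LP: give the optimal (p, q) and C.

Vertices and C = -6p - 12q:
  (-57/16, -101/8) → C = 1383/8
  (-347/67, -196/67) → C = 4434/67
  (62/13, 105/26) → C = -1002/13

The optimum lies where -6p - q = 34 and 4p - 2q = 11.
Solving simultaneously gives p = -57/16, q = -101/8.

p = -57/16, q = -101/8, maximum C = 1383/8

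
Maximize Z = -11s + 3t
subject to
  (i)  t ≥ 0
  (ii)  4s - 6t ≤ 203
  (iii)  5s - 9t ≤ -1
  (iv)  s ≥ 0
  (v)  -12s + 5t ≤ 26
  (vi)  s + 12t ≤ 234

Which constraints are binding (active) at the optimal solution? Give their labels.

Feasible corners and Z = -11s + 3t:
  (0, 1/9) → Z = 1/3
  (698/23, 1171/69) → Z = -6507/23
  (0, 26/5) → Z = 78/5
  (858/149, 2834/149) → Z = -936/149

The maximum is at (0, 26/5). Substituting into each constraint, equality holds for (iv) and (v); the remaining constraints have slack.

(iv) and (v)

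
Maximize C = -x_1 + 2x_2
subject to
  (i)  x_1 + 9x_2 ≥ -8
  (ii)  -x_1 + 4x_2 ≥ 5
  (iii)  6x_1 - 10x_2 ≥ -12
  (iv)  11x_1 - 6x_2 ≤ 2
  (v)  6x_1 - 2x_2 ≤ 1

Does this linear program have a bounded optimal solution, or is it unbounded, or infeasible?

bounded optimum

Corner points and C = -x_1 + 2x_2:
  (1/7, 9/7) → C = 17/7
  (7/11, 31/22) → C = 24/11
  (17/24, 13/8) → C = 61/24
The feasible region has finitely many vertices and no improving ray; the maximum is 61/24 at (17/24, 13/8).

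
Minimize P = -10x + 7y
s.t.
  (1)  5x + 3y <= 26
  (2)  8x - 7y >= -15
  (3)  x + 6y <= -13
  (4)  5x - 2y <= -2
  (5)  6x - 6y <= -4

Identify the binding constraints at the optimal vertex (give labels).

(3) and (5)

Extreme points and P = -10x + 7y:
  (-181/55, -89/55) → P = 1187/55
  (-31/3, -29/3) → P = 107/3
  (-17/7, -37/21) → P = 251/21

The minimum is at (-17/7, -37/21). Substituting into each constraint, equality holds for (3) and (5); the remaining constraints have slack.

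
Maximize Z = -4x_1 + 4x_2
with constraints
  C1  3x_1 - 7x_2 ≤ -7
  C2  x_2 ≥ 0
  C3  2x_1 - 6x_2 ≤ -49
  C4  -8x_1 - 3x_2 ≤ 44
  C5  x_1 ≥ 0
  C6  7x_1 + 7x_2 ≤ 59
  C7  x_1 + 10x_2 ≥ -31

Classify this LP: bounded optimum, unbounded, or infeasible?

bounded optimum

Corner points and Z = -4x_1 + 4x_2:
  (0, 49/6) → Z = 98/3
  (11/56, 461/56) → Z = 225/7
  (0, 59/7) → Z = 236/7
The feasible region has finitely many vertices and no improving ray; the maximum is 236/7 at (0, 59/7).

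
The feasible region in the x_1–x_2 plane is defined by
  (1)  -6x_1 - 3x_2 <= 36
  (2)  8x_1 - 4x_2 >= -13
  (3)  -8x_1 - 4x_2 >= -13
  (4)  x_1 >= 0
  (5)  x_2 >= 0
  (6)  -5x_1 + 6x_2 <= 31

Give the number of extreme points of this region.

3

Pairwise boundary intersections that survive every other constraint:
  (0, 13/4)
  (13/8, 0)
  (0, 0)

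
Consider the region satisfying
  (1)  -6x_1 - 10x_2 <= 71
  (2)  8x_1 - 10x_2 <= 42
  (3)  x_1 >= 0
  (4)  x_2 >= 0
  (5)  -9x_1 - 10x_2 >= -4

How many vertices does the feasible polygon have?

3

Of the 10 pairwise boundary intersections, those satisfying every inequality are:
  (0, 0)
  (0, 2/5)
  (4/9, 0)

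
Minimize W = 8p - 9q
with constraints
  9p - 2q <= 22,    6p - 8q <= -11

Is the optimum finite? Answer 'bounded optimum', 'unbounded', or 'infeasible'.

From the feasible point (33/10, 77/20), moving in the direction (2, 9) keeps every constraint satisfied while W decreases without bound.

unbounded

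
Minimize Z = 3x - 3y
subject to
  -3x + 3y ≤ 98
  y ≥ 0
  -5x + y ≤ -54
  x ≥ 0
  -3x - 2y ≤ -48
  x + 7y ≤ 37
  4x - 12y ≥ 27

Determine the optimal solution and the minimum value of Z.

Extreme points and Z = 3x - 3y:
  (16, 0) → Z = 48
  (37, 0) → Z = 111
  (315/22, 111/44) → Z = 1557/44
  (633/40, 121/40) → Z = 192/5

The optimum lies where -3x - 2y = -48 and 4x - 12y = 27.
Solving simultaneously gives x = 315/22, y = 111/44.

x = 315/22, y = 111/44, minimum Z = 1557/44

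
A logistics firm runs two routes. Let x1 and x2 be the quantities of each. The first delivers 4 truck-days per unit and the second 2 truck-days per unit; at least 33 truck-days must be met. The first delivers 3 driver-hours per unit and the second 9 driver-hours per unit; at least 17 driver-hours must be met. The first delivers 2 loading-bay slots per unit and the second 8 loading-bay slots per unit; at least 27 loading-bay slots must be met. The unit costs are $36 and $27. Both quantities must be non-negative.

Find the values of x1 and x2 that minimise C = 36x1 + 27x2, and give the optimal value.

Extreme points and C = 36x1 + 27x2:
  (0, 33/2) → C = 891/2
  (27/2, 0) → C = 486
  (15/2, 3/2) → C = 621/2
The feasible region is unbounded (it extends along (0, 1), (1, 0)), but C strictly increases along every unbounded feasible direction, so there is no improving ray and the minimum is attained at a vertex.

x1 = 15/2, x2 = 3/2, minimum C = 621/2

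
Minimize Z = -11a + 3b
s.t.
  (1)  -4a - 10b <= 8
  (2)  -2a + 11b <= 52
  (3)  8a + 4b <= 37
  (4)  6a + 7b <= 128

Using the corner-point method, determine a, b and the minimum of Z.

a = 201/32, b = -53/16, minimum Z = -2529/32

The binding constraints are -4a - 10b = 8 and 8a + 4b = 37.
Solving simultaneously gives a = 201/32, b = -53/16.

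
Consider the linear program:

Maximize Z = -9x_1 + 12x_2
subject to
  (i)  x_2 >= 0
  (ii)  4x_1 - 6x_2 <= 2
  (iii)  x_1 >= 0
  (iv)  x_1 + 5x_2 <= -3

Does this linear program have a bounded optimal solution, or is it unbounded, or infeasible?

The boundaries x_2 = 0 and 4x_1 - 6x_2 = 2 meet at (1/2, 0), but that point violates x_1 + 5x_2 ≤ -3. Every candidate vertex is excluded by some other constraint, so the feasible region is empty.

infeasible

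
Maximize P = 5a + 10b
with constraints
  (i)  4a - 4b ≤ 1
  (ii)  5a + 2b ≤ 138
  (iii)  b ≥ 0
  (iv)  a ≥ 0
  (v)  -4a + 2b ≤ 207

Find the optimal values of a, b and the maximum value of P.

a = 0, b = 69, maximum P = 690

Corner points and P = 5a + 10b:
  (277/14, 547/28) → P = 2060/7
  (1/4, 0) → P = 5/4
  (0, 69) → P = 690
  (0, 0) → P = 0

The binding constraints are 5a + 2b = 138 and a = 0.
Solving simultaneously gives a = 0, b = 69.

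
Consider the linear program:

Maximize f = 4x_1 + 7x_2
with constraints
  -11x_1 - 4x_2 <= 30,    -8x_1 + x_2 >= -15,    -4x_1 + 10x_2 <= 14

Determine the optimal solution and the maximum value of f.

x_1 = 41/19, x_2 = 43/19, maximum f = 465/19

Extreme points and f = 4x_1 + 7x_2:
  (30/43, -405/43) → f = -2715/43
  (-178/63, 17/63) → f = -593/63
  (41/19, 43/19) → f = 465/19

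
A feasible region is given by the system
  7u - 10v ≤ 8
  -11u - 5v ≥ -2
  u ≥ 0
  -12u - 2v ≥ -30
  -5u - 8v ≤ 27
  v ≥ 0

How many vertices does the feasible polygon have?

The feasible vertices (each the meet of two boundaries and inside every other half-plane) are:
  (0, 2/5)
  (2/11, 0)
  (0, 0)

3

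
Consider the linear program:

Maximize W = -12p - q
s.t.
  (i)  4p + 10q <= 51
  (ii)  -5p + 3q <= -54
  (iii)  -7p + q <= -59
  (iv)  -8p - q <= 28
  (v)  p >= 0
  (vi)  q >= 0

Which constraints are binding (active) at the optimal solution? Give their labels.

(ii) and (vi)

Extreme points and W = -12p - q:
  (693/62, 39/62) → W = -8355/62
  (51/4, 0) → W = -153
  (54/5, 0) → W = -648/5

The maximum is at (54/5, 0). Substituting into each constraint, equality holds for (ii) and (vi); the remaining constraints have slack.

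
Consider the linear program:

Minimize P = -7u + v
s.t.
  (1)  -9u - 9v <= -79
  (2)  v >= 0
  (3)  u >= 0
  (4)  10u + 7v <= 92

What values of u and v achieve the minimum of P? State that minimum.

u = 46/5, v = 0, minimum P = -322/5

Corner points and P = -7u + v:
  (79/9, 0) → P = -553/9
  (0, 79/9) → P = 79/9
  (46/5, 0) → P = -322/5
  (0, 92/7) → P = 92/7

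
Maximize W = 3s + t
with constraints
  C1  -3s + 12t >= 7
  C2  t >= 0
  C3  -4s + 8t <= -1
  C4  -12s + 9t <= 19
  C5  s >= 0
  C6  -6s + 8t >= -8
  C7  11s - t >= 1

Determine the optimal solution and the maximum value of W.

s = 7/2, t = 13/8, maximum W = 97/8

Feasible corners and W = 3s + t:
  (17/6, 31/24) → W = 235/24
  (19/6, 11/8) → W = 87/8
  (7/2, 13/8) → W = 97/8

The optimum lies where -4s + 8t = -1 and -6s + 8t = -8.
Solving simultaneously gives s = 7/2, t = 13/8.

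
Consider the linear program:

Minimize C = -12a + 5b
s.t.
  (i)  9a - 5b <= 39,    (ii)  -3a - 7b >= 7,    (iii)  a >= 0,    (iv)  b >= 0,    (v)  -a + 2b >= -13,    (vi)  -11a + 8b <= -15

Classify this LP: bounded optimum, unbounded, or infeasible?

infeasible

The boundaries 9a - 5b = 39 and -3a - 7b = 7 meet at (119/39, -30/13), but that point violates b ≥ 0. Every candidate vertex is excluded by some other constraint, so the feasible region is empty.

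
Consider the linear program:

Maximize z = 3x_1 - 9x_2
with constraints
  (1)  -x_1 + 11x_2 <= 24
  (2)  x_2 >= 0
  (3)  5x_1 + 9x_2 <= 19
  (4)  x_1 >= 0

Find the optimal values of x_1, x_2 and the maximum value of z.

Corner points and z = 3x_1 - 9x_2:
  (19/5, 0) → z = 57/5
  (0, 0) → z = 0
  (0, 19/9) → z = -19

The binding constraints are x_2 = 0 and 5x_1 + 9x_2 = 19.
Solving simultaneously gives x_1 = 19/5, x_2 = 0.

x_1 = 19/5, x_2 = 0, maximum z = 57/5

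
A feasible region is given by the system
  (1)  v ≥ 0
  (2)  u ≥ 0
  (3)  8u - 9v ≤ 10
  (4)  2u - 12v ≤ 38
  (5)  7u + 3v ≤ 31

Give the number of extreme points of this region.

4

The feasible vertices (each the meet of two boundaries and inside every other half-plane) are:
  (0, 0)
  (5/4, 0)
  (0, 31/3)
  (103/29, 178/87)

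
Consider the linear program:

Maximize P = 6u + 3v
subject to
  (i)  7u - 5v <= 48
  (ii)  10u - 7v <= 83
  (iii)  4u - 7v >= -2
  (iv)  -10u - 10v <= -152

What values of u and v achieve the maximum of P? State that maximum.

At the optimal vertex, 7u - 5v = 48 and 4u - 7v = -2.
Solving simultaneously gives u = 346/29, v = 206/29.

u = 346/29, v = 206/29, maximum P = 2694/29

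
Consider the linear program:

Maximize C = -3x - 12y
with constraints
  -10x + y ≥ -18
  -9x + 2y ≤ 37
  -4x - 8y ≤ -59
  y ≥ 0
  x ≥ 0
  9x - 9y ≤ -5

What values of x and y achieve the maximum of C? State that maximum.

x = 29/12, y = 37/6, maximum C = -325/4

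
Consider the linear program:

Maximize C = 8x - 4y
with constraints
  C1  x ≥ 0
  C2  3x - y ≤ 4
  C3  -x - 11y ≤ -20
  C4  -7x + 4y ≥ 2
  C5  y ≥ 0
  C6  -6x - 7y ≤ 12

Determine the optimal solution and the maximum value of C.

x = 18/5, y = 34/5, maximum C = 8/5

The feasible region is unbounded (it extends along (0, 1), (1, 3)), but C strictly decreases along every unbounded feasible direction, so there is no improving ray and the maximum is attained at a vertex.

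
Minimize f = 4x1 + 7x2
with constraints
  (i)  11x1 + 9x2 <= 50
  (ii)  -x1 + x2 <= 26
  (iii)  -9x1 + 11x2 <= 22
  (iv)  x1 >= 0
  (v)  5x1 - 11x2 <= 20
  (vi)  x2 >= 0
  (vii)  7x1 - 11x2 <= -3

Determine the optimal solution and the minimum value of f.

Corner points and f = 4x1 + 7x2:
  (176/101, 346/101) → f = 3126/101
  (523/184, 383/184) → f = 4773/184
  (0, 2) → f = 14
  (0, 3/11) → f = 21/11

x1 = 0, x2 = 3/11, minimum f = 21/11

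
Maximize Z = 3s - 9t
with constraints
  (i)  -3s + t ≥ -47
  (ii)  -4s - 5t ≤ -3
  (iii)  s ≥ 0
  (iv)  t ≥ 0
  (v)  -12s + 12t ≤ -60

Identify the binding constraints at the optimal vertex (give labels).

Extreme points and Z = 3s - 9t:
  (47/3, 0) → Z = 47
  (21, 16) → Z = -81
  (5, 0) → Z = 15

The maximum is at (47/3, 0). Substituting into each constraint, equality holds for (i) and (iv); the remaining constraints have slack.

(i) and (iv)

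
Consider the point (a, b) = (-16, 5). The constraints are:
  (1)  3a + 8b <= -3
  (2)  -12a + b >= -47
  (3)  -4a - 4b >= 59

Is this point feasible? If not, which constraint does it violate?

Constraint (3): -4a - 4b = 44, which is not ≥ 59. All other constraints are satisfied.

not feasible — violates (3)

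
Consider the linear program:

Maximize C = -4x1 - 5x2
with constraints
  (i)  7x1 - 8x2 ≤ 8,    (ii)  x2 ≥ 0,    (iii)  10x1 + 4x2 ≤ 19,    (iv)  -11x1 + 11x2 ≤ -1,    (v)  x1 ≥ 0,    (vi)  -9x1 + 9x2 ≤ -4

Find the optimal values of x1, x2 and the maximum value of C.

Corner points and C = -4x1 - 5x2:
  (8/7, 0) → C = -32/7
  (46/27, 53/108) → C = -1001/108
  (4/9, 0) → C = -16/9
  (187/126, 131/126) → C = -1403/126

At the optimal vertex, x2 = 0 and -9x1 + 9x2 = -4.
Solving simultaneously gives x1 = 4/9, x2 = 0.

x1 = 4/9, x2 = 0, maximum C = -16/9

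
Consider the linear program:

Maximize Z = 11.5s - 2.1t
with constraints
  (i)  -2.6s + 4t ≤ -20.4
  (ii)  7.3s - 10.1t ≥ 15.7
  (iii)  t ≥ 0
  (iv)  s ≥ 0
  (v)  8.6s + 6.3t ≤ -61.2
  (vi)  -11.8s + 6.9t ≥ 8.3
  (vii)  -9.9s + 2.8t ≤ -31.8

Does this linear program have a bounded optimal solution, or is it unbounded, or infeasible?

infeasible

The boundaries -11.8s + 6.9t = 8.3 and -9.9s + 2.8t = -31.8 meet at (24266/3527, 45741/3527), but that point violates -2.6s + 4t ≤ -20.4. Every candidate vertex is excluded by some other constraint, so the feasible region is empty.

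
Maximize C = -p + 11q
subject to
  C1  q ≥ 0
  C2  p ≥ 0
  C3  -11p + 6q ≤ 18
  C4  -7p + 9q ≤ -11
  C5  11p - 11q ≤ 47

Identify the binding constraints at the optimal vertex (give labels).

Vertices and C = -p + 11q:
  (11/7, 0) → C = -11/7
  (47/11, 0) → C = -47/11
  (151/11, 104/11) → C = 993/11

The maximum is at (151/11, 104/11). Substituting into each constraint, equality holds for C4 and C5; the remaining constraints have slack.

C4 and C5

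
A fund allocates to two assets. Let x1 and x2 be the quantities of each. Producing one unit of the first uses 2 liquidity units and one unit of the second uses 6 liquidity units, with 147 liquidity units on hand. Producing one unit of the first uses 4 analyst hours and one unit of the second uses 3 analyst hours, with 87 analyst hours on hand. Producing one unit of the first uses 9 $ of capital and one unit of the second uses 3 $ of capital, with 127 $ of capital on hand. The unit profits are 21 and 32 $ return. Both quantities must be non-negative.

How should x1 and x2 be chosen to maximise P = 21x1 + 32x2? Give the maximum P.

Feasible corners and P = 21x1 + 32x2:
  (0, 0) → P = 0
  (0, 49/2) → P = 784
  (127/9, 0) → P = 889/3
  (9/2, 23) → P = 1661/2
  (8, 55/3) → P = 2264/3

At the optimal vertex, 2x1 + 6x2 = 147 and 4x1 + 3x2 = 87.
Solving simultaneously gives x1 = 9/2, x2 = 23.

x1 = 9/2, x2 = 23, maximum P = 1661/2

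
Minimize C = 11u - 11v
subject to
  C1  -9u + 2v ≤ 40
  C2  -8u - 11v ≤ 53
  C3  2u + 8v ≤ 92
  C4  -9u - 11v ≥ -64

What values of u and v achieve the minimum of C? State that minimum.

u = -8/3, v = 8, minimum C = -352/3

Extreme points and C = 11u - 11v:
  (-546/115, -157/115) → C = -4279/115
  (-8/3, 8) → C = -352/3
  (117, -989/11) → C = 2276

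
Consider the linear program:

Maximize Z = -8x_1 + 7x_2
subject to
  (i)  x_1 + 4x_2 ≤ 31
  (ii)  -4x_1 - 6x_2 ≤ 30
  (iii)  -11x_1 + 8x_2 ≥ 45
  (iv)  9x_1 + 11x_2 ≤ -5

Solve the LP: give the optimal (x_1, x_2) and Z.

The optimum lies where x_1 + 4x_2 = 31 and -4x_1 - 6x_2 = 30.
Solving simultaneously gives x_1 = -153/5, x_2 = 77/5.

x_1 = -153/5, x_2 = 77/5, maximum Z = 1763/5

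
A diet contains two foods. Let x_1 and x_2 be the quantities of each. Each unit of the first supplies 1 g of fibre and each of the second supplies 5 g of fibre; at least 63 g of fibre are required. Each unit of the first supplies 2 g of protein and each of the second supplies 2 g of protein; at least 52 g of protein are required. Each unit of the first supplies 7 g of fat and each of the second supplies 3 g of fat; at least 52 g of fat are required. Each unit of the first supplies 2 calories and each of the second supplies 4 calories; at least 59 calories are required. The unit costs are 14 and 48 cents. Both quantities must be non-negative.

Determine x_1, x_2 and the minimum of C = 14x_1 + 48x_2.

Extreme points and C = 14x_1 + 48x_2:
  (0, 26) → C = 1248
  (63, 0) → C = 882
  (67/4, 37/4) → C = 1357/2
The feasible region is unbounded (it extends along (0, 1), (1, 0)), but C strictly increases along every unbounded feasible direction, so there is no improving ray and the minimum is attained at a vertex.

x_1 = 67/4, x_2 = 37/4, minimum C = 1357/2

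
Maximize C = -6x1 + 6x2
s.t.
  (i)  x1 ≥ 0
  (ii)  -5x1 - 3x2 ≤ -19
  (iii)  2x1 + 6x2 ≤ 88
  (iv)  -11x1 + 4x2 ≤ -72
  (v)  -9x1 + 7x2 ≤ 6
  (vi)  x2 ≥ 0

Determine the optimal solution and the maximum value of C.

Vertices and C = -6x1 + 6x2:
  (392/37, 412/37) → C = 120/37
  (44, 0) → C = -264
  (72/11, 0) → C = -432/11

x1 = 392/37, x2 = 412/37, maximum C = 120/37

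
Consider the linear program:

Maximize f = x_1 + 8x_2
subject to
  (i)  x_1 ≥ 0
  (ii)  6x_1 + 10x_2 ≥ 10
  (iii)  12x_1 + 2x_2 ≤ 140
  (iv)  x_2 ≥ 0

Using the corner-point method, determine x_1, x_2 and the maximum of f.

Feasible corners and f = x_1 + 8x_2:
  (0, 1) → f = 8
  (0, 70) → f = 560
  (5/3, 0) → f = 5/3
  (35/3, 0) → f = 35/3

x_1 = 0, x_2 = 70, maximum f = 560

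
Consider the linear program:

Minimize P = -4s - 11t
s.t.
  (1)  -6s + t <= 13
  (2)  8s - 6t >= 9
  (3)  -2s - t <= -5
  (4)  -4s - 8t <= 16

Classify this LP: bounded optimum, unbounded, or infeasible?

From the feasible point (39/20, 11/10), moving in the direction (6, 8) keeps every constraint satisfied while P decreases without bound.

unbounded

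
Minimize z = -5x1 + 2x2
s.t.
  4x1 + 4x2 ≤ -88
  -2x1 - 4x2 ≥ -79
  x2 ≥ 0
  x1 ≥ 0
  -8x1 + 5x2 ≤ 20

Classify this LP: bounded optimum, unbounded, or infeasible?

infeasible

The boundaries 4x1 + 4x2 = -88 and x1 = 0 meet at (0, -22), but that point violates x2 ≥ 0. Every candidate vertex is excluded by some other constraint, so the feasible region is empty.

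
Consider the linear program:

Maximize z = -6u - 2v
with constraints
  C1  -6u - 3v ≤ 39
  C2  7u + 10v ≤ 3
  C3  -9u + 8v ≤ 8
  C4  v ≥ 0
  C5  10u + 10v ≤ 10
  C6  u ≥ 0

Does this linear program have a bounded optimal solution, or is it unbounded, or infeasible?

bounded optimum

Corner points and z = -6u - 2v:
  (3/7, 0) → z = -18/7
  (0, 3/10) → z = -3/5
  (0, 0) → z = 0
The feasible region has finitely many vertices and no improving ray; the maximum is 0 at (0, 0).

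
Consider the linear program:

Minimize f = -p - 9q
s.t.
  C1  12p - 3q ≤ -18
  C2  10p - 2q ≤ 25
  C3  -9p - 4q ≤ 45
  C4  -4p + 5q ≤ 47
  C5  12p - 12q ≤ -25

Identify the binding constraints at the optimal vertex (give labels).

Feasible corners and f = -p - 9q:
  (17/16, 41/4) → f = -1493/16
  (-47/36, 7/9) → f = -205/36
  (-413/61, 243/61) → f = -1774/61
  (-160/39, -105/52) → f = 3475/156

The minimum is at (17/16, 41/4). Substituting into each constraint, equality holds for C1 and C4; the remaining constraints have slack.

C1 and C4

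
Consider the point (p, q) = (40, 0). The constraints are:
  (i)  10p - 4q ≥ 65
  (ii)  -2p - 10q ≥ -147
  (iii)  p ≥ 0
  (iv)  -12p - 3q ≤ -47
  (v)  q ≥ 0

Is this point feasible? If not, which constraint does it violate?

feasible

(i): 400 ≥ 65 ✓
(ii): -80 ≥ -147 ✓
(iii): 40 ≥ 0 ✓
(iv): -480 ≤ -47 ✓
(v): 0 ≥ 0 ✓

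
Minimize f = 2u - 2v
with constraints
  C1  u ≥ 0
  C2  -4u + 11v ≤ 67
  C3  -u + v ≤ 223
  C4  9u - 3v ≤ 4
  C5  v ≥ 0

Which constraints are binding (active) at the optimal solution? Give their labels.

C1 and C2

Extreme points and f = 2u - 2v:
  (0, 67/11) → f = -134/11
  (0, 0) → f = 0
  (245/87, 619/87) → f = -748/87
  (4/9, 0) → f = 8/9

The minimum is at (0, 67/11). Substituting into each constraint, equality holds for C1 and C2; the remaining constraints have slack.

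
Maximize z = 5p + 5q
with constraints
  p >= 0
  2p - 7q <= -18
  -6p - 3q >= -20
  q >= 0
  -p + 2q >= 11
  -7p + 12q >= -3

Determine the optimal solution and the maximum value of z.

p = 0, q = 20/3, maximum z = 100/3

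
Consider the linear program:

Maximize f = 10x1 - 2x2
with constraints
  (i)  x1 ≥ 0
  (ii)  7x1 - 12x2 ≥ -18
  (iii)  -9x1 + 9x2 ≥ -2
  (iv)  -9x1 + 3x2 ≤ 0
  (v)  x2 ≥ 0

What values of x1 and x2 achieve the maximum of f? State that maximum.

Feasible corners and f = 10x1 - 2x2:
  (0, 0) → f = 0
  (62/15, 176/45) → f = 1508/45
  (18/29, 54/29) → f = 72/29
  (2/9, 0) → f = 20/9

The binding constraints are 7x1 - 12x2 = -18 and -9x1 + 9x2 = -2.
Solving simultaneously gives x1 = 62/15, x2 = 176/45.

x1 = 62/15, x2 = 176/45, maximum f = 1508/45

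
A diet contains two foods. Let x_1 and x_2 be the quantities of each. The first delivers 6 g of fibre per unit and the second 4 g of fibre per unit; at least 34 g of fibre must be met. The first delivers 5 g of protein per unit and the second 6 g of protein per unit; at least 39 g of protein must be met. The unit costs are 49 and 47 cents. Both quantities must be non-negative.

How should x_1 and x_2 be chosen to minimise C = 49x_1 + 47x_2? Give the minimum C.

Corner points and C = 49x_1 + 47x_2:
  (0, 17/2) → C = 799/2
  (39/5, 0) → C = 1911/5
  (3, 4) → C = 335
The feasible region is unbounded (it extends along (0, 1), (1, 0)), but C strictly increases along every unbounded feasible direction, so there is no improving ray and the minimum is attained at a vertex.

At the optimal vertex, 6x_1 + 4x_2 = 34 and 5x_1 + 6x_2 = 39.
Solving simultaneously gives x_1 = 3, x_2 = 4.

x_1 = 3, x_2 = 4, minimum C = 335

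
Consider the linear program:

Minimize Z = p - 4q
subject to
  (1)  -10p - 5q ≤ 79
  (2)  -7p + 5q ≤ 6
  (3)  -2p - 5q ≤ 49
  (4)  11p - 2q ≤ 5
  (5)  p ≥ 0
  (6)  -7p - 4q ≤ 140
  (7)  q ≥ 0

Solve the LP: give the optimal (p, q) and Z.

p = 37/41, q = 101/41, minimum Z = -367/41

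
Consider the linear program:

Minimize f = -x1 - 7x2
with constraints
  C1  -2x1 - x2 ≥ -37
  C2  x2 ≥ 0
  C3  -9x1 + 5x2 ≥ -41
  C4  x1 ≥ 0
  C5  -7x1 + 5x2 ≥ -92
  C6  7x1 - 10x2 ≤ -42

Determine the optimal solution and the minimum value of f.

x1 = 0, x2 = 37, minimum f = -259

The optimum lies where -2x1 - x2 = -37 and x1 = 0.
Solving simultaneously gives x1 = 0, x2 = 37.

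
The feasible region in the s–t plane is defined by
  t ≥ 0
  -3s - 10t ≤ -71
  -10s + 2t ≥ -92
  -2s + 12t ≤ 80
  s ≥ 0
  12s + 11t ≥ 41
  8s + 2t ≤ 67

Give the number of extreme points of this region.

3

Pairwise boundary intersections that survive every other constraint:
  (13/14, 191/28)
  (264/37, 367/74)
  (161/25, 387/50)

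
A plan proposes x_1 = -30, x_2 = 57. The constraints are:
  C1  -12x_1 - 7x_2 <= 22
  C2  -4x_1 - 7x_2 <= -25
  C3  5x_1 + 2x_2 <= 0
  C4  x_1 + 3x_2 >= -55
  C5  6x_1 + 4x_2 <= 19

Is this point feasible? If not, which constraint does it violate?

Constraint C5: 6x_1 + 4x_2 = 48, which is not ≤ 19. All other constraints are satisfied.

not feasible — violates C5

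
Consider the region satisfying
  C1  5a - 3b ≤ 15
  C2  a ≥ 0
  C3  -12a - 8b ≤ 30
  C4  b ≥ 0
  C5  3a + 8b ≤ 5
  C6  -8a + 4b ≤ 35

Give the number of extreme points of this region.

The feasible vertices (each the meet of two boundaries and inside every other half-plane) are:
  (0, 0)
  (0, 5/8)
  (5/3, 0)

3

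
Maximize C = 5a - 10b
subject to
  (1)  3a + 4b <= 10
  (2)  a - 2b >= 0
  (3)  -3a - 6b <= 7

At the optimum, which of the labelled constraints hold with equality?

Feasible corners and C = 5a - 10b:
  (2, 1) → C = 0
  (44/3, -17/2) → C = 475/3
  (-7/6, -7/12) → C = 0

The maximum is at (44/3, -17/2). Substituting into each constraint, equality holds for (1) and (3); the remaining constraints have slack.

(1) and (3)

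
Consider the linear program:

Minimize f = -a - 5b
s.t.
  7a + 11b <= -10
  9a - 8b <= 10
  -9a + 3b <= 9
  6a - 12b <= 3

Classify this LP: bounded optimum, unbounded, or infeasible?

Corner points and f = -a - 5b:
  (-43/40, -9/40) → f = 11/5
  (-29/50, -27/50) → f = 82/25
  (-13/10, -9/10) → f = 29/5
The feasible region has finitely many vertices and no improving ray; the minimum is 11/5 at (-43/40, -9/40).

bounded optimum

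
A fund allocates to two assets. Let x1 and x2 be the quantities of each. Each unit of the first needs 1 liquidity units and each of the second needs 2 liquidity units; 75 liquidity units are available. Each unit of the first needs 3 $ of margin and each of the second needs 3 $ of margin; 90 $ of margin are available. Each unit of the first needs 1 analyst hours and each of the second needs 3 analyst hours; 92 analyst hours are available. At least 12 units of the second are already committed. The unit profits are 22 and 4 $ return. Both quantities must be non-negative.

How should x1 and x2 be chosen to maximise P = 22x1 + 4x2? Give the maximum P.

x1 = 18, x2 = 12, maximum P = 444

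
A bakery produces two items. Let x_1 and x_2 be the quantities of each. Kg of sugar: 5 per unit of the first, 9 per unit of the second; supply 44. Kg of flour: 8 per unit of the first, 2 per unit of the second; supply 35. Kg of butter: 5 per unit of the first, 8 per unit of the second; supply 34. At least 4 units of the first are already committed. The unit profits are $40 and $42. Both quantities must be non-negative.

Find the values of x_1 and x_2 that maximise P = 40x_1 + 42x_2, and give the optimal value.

x_1 = 4, x_2 = 3/2, maximum P = 223

Vertices and P = 40x_1 + 42x_2:
  (35/8, 0) → P = 175
  (4, 0) → P = 160
  (4, 3/2) → P = 223

The binding constraints are 8x_1 + 2x_2 = 35 and x_1 = 4.
Solving simultaneously gives x_1 = 4, x_2 = 3/2.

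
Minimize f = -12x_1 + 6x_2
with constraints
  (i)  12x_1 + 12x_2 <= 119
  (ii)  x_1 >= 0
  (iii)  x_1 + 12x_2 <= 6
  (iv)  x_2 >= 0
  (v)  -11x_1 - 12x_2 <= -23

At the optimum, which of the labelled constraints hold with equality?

Corner points and f = -12x_1 + 6x_2:
  (6, 0) → f = -72
  (17/10, 43/120) → f = -73/4
  (23/11, 0) → f = -276/11

The minimum is at (6, 0). Substituting into each constraint, equality holds for (iii) and (iv); the remaining constraints have slack.

(iii) and (iv)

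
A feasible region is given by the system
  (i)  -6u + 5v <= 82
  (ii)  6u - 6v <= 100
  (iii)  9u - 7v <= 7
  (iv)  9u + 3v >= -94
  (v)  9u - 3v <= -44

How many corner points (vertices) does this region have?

3

The feasible vertices (each the meet of two boundaries and inside every other half-plane) are:
  (-716/63, 58/21)
  (26/27, 158/9)
  (-23/3, -25/3)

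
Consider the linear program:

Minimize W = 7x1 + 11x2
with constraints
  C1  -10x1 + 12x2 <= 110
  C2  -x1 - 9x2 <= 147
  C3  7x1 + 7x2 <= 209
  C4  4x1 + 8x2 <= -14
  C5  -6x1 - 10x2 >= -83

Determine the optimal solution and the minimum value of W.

x1 = -27, x2 = -40/3, minimum W = -1007/3

Corner points and W = 7x1 + 11x2:
  (-27, -40/3) → W = -1007/3
  (-131/16, 75/32) → W = -1009/32
  (75/2, -41/2) → W = 37

The optimum lies where -10x1 + 12x2 = 110 and -x1 - 9x2 = 147.
Solving simultaneously gives x1 = -27, x2 = -40/3.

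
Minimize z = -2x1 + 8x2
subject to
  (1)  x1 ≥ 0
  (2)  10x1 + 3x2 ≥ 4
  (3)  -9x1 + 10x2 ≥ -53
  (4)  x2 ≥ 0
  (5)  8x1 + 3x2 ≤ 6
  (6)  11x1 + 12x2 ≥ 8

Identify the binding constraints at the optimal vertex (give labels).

(4) and (5)

Corner points and z = -2x1 + 8x2:
  (0, 4/3) → z = 32/3
  (0, 2) → z = 16
  (8/29, 12/29) → z = 80/29
  (3/4, 0) → z = -3/2
  (8/11, 0) → z = -16/11

The minimum is at (3/4, 0). Substituting into each constraint, equality holds for (4) and (5); the remaining constraints have slack.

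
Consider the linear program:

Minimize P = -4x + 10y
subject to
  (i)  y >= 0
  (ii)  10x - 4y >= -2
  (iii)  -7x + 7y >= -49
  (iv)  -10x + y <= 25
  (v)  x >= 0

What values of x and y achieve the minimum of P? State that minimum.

Feasible corners and P = -4x + 10y:
  (7, 0) → P = -28
  (0, 0) → P = 0
  (0, 1/2) → P = 5
The feasible region is unbounded (it extends along (2, 5), (1, 1)), but P strictly increases along every unbounded feasible direction, so there is no improving ray and the minimum is attained at a vertex.

At the optimal vertex, y = 0 and -7x + 7y = -49.
Solving simultaneously gives x = 7, y = 0.

x = 7, y = 0, minimum P = -28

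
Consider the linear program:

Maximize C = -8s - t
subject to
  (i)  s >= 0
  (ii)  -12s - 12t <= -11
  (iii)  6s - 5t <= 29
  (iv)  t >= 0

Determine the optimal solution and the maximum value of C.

The feasible region is unbounded (it extends along (0, 1), (5, 6)), but C strictly decreases along every unbounded feasible direction, so there is no improving ray and the maximum is attained at a vertex.

s = 0, t = 11/12, maximum C = -11/12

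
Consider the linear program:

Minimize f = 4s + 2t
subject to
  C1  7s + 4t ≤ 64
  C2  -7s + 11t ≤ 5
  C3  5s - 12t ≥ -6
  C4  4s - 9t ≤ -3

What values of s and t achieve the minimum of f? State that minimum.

Corner points and f = 4s + 2t:
  (6/29, 17/29) → f = 2
  (-12/19, 1/19) → f = -46/19
  (6, 3) → f = 30

s = -12/19, t = 1/19, minimum f = -46/19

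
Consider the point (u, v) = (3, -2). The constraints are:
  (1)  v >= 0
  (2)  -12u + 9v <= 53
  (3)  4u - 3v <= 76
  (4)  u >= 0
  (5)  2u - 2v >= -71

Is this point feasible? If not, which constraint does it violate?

not feasible — violates (1)

Constraint (1): v = -2, which is not ≥ 0. All other constraints are satisfied.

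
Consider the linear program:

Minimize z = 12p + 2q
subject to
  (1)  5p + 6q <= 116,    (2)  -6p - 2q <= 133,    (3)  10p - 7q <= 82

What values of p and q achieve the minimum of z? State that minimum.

p = -515/13, q = 1361/26, minimum z = -4819/13

Extreme points and z = 12p + 2q:
  (-515/13, 1361/26) → z = -4819/13
  (1304/95, 150/19) → z = 17148/95
  (-767/62, -911/31) → z = -6424/31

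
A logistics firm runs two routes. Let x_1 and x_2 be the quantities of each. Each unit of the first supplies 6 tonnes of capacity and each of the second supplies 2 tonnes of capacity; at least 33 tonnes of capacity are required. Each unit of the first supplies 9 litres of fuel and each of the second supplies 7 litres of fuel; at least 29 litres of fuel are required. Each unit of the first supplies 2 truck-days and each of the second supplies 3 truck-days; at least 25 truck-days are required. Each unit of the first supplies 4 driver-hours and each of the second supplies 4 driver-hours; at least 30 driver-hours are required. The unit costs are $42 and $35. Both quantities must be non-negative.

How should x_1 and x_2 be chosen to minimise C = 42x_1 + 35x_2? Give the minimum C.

The feasible region is unbounded (it extends along (0, 1), (1, 0)), but C strictly increases along every unbounded feasible direction, so there is no improving ray and the minimum is attained at a vertex.

x_1 = 7/2, x_2 = 6, minimum C = 357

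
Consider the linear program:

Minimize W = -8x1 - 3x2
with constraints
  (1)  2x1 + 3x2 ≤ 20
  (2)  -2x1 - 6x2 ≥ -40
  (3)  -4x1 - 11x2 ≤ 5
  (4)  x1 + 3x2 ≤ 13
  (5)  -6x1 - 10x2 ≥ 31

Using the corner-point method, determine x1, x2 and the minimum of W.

Vertices and W = -8x1 - 3x2:
  (-158, 57) → W = 1093
  (-291/26, 47/13) → W = 1023/13
  (-223/8, 109/8) → W = 1457/8

The binding constraints are -4x1 - 11x2 = 5 and -6x1 - 10x2 = 31.
Solving simultaneously gives x1 = -291/26, x2 = 47/13.

x1 = -291/26, x2 = 47/13, minimum W = 1023/13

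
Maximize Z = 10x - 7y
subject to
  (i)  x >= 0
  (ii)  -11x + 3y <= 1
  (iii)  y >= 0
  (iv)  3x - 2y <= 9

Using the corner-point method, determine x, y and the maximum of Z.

The feasible region is unbounded (it extends along (2, 3), (3, 11)), but Z strictly decreases along every unbounded feasible direction, so there is no improving ray and the maximum is attained at a vertex.

The optimum lies where y = 0 and 3x - 2y = 9.
Solving simultaneously gives x = 3, y = 0.

x = 3, y = 0, maximum Z = 30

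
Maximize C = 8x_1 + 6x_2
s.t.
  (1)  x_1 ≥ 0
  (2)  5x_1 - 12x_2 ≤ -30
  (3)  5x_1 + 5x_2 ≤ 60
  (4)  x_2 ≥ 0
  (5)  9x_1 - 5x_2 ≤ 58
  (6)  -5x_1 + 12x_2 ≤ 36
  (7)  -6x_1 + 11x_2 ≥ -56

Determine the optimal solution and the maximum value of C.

Corner points and C = 8x_1 + 6x_2:
  (0, 5/2) → C = 15
  (0, 3) → C = 18
  (114/17, 90/17) → C = 1452/17
  (108/17, 96/17) → C = 1440/17

At the optimal vertex, 5x_1 - 12x_2 = -30 and 5x_1 + 5x_2 = 60.
Solving simultaneously gives x_1 = 114/17, x_2 = 90/17.

x_1 = 114/17, x_2 = 90/17, maximum C = 1452/17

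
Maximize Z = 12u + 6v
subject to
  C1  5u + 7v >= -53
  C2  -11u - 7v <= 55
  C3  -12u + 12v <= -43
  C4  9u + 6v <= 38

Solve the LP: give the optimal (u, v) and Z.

u = 584/33, v = -667/33, maximum Z = 1002/11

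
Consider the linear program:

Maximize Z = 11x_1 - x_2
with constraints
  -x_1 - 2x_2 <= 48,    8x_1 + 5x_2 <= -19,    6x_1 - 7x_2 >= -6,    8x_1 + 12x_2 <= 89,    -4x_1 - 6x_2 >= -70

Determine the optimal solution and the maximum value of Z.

Extreme points and Z = 11x_1 - x_2:
  (202/11, -365/11) → Z = 2587/11
  (-348/19, -282/19) → Z = -3546/19
  (-163/86, -33/43) → Z = -1727/86

x_1 = 202/11, x_2 = -365/11, maximum Z = 2587/11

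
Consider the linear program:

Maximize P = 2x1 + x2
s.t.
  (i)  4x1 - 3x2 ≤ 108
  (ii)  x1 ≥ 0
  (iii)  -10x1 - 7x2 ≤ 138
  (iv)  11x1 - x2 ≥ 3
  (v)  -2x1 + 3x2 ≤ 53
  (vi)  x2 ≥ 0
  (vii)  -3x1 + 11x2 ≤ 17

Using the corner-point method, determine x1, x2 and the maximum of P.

Corner points and P = 2x1 + x2:
  (27, 0) → P = 54
  (177/5, 56/5) → P = 82
  (3/11, 0) → P = 6/11
  (25/59, 98/59) → P = 148/59

At the optimal vertex, 4x1 - 3x2 = 108 and -3x1 + 11x2 = 17.
Solving simultaneously gives x1 = 177/5, x2 = 56/5.

x1 = 177/5, x2 = 56/5, maximum P = 82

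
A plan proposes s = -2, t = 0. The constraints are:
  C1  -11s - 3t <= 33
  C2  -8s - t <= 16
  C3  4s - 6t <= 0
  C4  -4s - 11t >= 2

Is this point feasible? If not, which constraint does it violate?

C1: 22 ≤ 33 ✓
C2: 16 ≤ 16 ✓
C3: -8 ≤ 0 ✓
C4: 8 ≥ 2 ✓

feasible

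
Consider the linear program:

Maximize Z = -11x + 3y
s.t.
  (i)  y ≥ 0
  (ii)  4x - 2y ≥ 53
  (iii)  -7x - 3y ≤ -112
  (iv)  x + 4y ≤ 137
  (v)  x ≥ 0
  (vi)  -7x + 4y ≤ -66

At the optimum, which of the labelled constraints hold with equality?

(ii) and (iii)

Corner points and Z = -11x + 3y:
  (16, 0) → Z = -176
  (137, 0) → Z = -1507
  (383/26, 77/26) → Z = -1991/13
  (27, 55/2) → Z = -429/2

The maximum is at (383/26, 77/26). Substituting into each constraint, equality holds for (ii) and (iii); the remaining constraints have slack.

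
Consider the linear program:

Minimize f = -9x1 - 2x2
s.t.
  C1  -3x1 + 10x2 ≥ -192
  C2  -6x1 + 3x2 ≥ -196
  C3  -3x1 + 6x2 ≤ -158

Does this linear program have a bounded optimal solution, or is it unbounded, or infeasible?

The boundaries -3x1 + 10x2 = -192 and -6x1 + 3x2 = -196 meet at (1384/51, -188/17), but that point violates -3x1 + 6x2 ≤ -158. Every candidate vertex is excluded by some other constraint, so the feasible region is empty.

infeasible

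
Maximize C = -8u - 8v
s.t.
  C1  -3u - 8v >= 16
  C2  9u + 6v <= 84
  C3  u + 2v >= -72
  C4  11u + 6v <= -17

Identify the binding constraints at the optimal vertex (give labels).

C1 and C3

Vertices and C = -8u - 8v:
  (-272, 100) → C = 1376
  (-4/7, -25/14) → C = 132/7
  (199/8, -775/16) → C = 377/2

The maximum is at (-272, 100). Substituting into each constraint, equality holds for C1 and C3; the remaining constraints have slack.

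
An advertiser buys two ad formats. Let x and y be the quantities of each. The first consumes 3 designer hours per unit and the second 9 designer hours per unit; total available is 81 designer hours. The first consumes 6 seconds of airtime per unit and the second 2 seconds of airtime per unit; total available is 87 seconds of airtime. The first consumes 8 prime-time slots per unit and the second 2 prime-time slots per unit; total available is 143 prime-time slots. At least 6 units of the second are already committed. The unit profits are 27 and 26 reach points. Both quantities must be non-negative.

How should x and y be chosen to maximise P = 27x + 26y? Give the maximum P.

x = 9, y = 6, maximum P = 399

Extreme points and P = 27x + 26y:
  (0, 9) → P = 234
  (0, 6) → P = 156
  (9, 6) → P = 399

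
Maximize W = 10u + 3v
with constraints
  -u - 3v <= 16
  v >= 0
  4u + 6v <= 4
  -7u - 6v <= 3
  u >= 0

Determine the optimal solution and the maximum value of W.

u = 1, v = 0, maximum W = 10

Extreme points and W = 10u + 3v:
  (1, 0) → W = 10
  (0, 0) → W = 0
  (0, 2/3) → W = 2

The binding constraints are v = 0 and 4u + 6v = 4.
Solving simultaneously gives u = 1, v = 0.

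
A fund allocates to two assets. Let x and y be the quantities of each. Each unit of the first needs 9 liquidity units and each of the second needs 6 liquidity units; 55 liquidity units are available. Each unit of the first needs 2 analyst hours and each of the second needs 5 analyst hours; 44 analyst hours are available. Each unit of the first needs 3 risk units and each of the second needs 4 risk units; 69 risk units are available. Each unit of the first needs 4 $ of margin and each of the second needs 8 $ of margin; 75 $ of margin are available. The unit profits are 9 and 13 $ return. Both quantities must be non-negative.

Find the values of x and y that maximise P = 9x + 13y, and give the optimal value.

x = 1/3, y = 26/3, maximum P = 347/3

Extreme points and P = 9x + 13y:
  (0, 0) → P = 0
  (0, 44/5) → P = 572/5
  (55/9, 0) → P = 55
  (1/3, 26/3) → P = 347/3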